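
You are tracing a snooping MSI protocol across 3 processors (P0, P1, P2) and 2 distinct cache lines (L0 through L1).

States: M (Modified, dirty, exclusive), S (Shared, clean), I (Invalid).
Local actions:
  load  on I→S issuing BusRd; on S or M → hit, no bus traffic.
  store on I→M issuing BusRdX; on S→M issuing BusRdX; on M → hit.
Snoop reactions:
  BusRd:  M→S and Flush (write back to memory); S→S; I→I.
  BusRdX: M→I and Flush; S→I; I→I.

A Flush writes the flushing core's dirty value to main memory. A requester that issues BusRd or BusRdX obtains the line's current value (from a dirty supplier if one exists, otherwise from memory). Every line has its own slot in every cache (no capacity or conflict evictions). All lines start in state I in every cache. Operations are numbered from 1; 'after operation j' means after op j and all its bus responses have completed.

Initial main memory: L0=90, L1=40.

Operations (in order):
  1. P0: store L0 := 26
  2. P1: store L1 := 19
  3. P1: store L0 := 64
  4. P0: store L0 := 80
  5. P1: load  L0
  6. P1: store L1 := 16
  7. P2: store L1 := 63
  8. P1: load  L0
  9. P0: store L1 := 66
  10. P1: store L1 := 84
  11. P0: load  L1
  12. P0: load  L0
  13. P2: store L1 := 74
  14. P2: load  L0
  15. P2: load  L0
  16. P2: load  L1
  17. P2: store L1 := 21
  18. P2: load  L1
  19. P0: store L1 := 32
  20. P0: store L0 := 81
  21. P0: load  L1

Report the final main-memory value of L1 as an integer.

memory[L1] = 21

step 1: P0: store L0 := 26  ⟶  MII  (L0)  txn=BusRdX  M[L0]=90
step 2: P1: store L1 := 19  ⟶  IMI  (L1)  txn=BusRdX  M[L1]=40
step 3: P1: store L0 := 64  ⟶  IMI  (L0)  txn=BusRdX+Flush  M[L0]=26
step 4: P0: store L0 := 80  ⟶  MII  (L0)  txn=BusRdX+Flush  M[L0]=64
step 5: P1: load  L0  ⟶  SSI  (L0)  txn=BusRd+Flush  M[L0]=80
step 6: P1: store L1 := 16  ⟶  IMI  (L1)  txn=∅  M[L1]=40
step 7: P2: store L1 := 63  ⟶  IIM  (L1)  txn=BusRdX+Flush  M[L1]=16
step 8: P1: load  L0  ⟶  SSI  (L0)  txn=∅  M[L0]=80
step 9: P0: store L1 := 66  ⟶  MII  (L1)  txn=BusRdX+Flush  M[L1]=63
step 10: P1: store L1 := 84  ⟶  IMI  (L1)  txn=BusRdX+Flush  M[L1]=66
step 11: P0: load  L1  ⟶  SSI  (L1)  txn=BusRd+Flush  M[L1]=84
step 12: P0: load  L0  ⟶  SSI  (L0)  txn=∅  M[L0]=80
step 13: P2: store L1 := 74  ⟶  IIM  (L1)  txn=BusRdX  M[L1]=84
step 14: P2: load  L0  ⟶  SSS  (L0)  txn=BusRd  M[L0]=80
step 15: P2: load  L0  ⟶  SSS  (L0)  txn=∅  M[L0]=80
step 16: P2: load  L1  ⟶  IIM  (L1)  txn=∅  M[L1]=84
step 17: P2: store L1 := 21  ⟶  IIM  (L1)  txn=∅  M[L1]=84
step 18: P2: load  L1  ⟶  IIM  (L1)  txn=∅  M[L1]=84
step 19: P0: store L1 := 32  ⟶  MII  (L1)  txn=BusRdX+Flush  M[L1]=21
step 20: P0: store L0 := 81  ⟶  MII  (L0)  txn=BusRdX  M[L0]=80
step 21: P0: load  L1  ⟶  MII  (L1)  txn=∅  M[L1]=21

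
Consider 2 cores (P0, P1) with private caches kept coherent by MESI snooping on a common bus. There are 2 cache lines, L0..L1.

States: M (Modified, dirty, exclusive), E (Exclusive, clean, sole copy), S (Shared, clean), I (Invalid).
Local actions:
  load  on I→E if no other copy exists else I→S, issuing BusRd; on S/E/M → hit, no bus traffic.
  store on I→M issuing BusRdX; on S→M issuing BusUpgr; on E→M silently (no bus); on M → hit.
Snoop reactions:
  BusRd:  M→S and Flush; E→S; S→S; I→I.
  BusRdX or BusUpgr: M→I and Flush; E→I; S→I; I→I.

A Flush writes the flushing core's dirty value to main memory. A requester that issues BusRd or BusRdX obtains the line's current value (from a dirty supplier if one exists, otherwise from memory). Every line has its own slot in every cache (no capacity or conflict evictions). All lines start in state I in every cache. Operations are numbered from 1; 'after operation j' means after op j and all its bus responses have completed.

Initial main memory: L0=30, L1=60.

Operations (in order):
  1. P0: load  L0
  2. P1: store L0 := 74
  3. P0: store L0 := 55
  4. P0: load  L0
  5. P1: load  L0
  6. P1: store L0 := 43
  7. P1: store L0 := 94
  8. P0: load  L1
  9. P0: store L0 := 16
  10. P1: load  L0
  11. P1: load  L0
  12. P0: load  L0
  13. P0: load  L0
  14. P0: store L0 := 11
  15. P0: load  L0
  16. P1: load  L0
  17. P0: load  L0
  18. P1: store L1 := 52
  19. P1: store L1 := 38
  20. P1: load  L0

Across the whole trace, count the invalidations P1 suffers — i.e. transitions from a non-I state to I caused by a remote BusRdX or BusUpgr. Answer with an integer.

invalidations = 3

[1] P0: load  L0 | P0:E(30), P1:I | bus: BusRd
[2] P1: store L0 := 74 | P0:I, P1:M(74) | bus: BusRdX
[3] P0: store L0 := 55 | P0:M(55), P1:I | bus: BusRdX,Flush
[4] P0: load  L0 | P0:M(55), P1:I | bus: none
[5] P1: load  L0 | P0:S(55), P1:S(55) | bus: BusRd,Flush
[6] P1: store L0 := 43 | P0:I, P1:M(43) | bus: BusUpgr
[7] P1: store L0 := 94 | P0:I, P1:M(94) | bus: none
[8] P0: load  L1 | P0:E(60), P1:I | bus: BusRd
[9] P0: store L0 := 16 | P0:M(16), P1:I | bus: BusRdX,Flush
[10] P1: load  L0 | P0:S(16), P1:S(16) | bus: BusRd,Flush
[11] P1: load  L0 | P0:S(16), P1:S(16) | bus: none
[12] P0: load  L0 | P0:S(16), P1:S(16) | bus: none
[13] P0: load  L0 | P0:S(16), P1:S(16) | bus: none
[14] P0: store L0 := 11 | P0:M(11), P1:I | bus: BusUpgr
[15] P0: load  L0 | P0:M(11), P1:I | bus: none
[16] P1: load  L0 | P0:S(11), P1:S(11) | bus: BusRd,Flush
[17] P0: load  L0 | P0:S(11), P1:S(11) | bus: none
[18] P1: store L1 := 52 | P0:I, P1:M(52) | bus: BusRdX
[19] P1: store L1 := 38 | P0:I, P1:M(38) | bus: none
[20] P1: load  L0 | P0:S(11), P1:S(11) | bus: none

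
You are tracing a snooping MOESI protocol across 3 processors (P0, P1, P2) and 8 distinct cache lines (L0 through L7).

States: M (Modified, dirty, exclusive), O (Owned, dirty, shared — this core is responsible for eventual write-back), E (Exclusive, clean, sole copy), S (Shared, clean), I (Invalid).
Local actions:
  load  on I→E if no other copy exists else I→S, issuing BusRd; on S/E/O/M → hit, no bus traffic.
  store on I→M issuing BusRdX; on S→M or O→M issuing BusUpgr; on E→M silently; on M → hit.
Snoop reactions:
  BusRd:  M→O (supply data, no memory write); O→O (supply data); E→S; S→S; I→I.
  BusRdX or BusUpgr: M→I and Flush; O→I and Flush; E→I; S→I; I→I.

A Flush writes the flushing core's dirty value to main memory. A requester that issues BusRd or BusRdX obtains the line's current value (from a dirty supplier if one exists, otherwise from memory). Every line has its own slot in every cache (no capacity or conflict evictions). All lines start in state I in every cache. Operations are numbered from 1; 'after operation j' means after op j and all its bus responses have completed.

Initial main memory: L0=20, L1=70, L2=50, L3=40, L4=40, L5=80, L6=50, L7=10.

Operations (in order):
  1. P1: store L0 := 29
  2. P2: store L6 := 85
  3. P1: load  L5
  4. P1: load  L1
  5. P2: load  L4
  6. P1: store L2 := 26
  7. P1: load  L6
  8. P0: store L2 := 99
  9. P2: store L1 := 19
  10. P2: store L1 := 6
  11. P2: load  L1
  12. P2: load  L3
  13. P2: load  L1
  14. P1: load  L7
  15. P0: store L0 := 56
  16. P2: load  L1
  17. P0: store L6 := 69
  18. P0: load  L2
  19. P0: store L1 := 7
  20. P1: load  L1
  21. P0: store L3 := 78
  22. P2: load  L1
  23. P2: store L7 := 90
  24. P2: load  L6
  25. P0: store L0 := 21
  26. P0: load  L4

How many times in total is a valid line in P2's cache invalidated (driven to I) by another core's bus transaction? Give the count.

[1] P1: store L0 := 29 | P0:I, P1:M(29), P2:I | bus: BusRdX
[2] P2: store L6 := 85 | P0:I, P1:I, P2:M(85) | bus: BusRdX
[3] P1: load  L5 | P0:I, P1:E(80), P2:I | bus: BusRd
[4] P1: load  L1 | P0:I, P1:E(70), P2:I | bus: BusRd
[5] P2: load  L4 | P0:I, P1:I, P2:E(40) | bus: BusRd
[6] P1: store L2 := 26 | P0:I, P1:M(26), P2:I | bus: BusRdX
[7] P1: load  L6 | P0:I, P1:S(85), P2:O(85) | bus: BusRd
[8] P0: store L2 := 99 | P0:M(99), P1:I, P2:I | bus: BusRdX,Flush
[9] P2: store L1 := 19 | P0:I, P1:I, P2:M(19) | bus: BusRdX
[10] P2: store L1 := 6 | P0:I, P1:I, P2:M(6) | bus: none
[11] P2: load  L1 | P0:I, P1:I, P2:M(6) | bus: none
[12] P2: load  L3 | P0:I, P1:I, P2:E(40) | bus: BusRd
[13] P2: load  L1 | P0:I, P1:I, P2:M(6) | bus: none
[14] P1: load  L7 | P0:I, P1:E(10), P2:I | bus: BusRd
[15] P0: store L0 := 56 | P0:M(56), P1:I, P2:I | bus: BusRdX,Flush
[16] P2: load  L1 | P0:I, P1:I, P2:M(6) | bus: none
[17] P0: store L6 := 69 | P0:M(69), P1:I, P2:I | bus: BusRdX,Flush
[18] P0: load  L2 | P0:M(99), P1:I, P2:I | bus: none
[19] P0: store L1 := 7 | P0:M(7), P1:I, P2:I | bus: BusRdX,Flush
[20] P1: load  L1 | P0:O(7), P1:S(7), P2:I | bus: BusRd
[21] P0: store L3 := 78 | P0:M(78), P1:I, P2:I | bus: BusRdX
[22] P2: load  L1 | P0:O(7), P1:S(7), P2:S(7) | bus: BusRd
[23] P2: store L7 := 90 | P0:I, P1:I, P2:M(90) | bus: BusRdX
[24] P2: load  L6 | P0:O(69), P1:I, P2:S(69) | bus: BusRd
[25] P0: store L0 := 21 | P0:M(21), P1:I, P2:I | bus: none
[26] P0: load  L4 | P0:S(40), P1:I, P2:S(40) | bus: BusRd

invalidations = 3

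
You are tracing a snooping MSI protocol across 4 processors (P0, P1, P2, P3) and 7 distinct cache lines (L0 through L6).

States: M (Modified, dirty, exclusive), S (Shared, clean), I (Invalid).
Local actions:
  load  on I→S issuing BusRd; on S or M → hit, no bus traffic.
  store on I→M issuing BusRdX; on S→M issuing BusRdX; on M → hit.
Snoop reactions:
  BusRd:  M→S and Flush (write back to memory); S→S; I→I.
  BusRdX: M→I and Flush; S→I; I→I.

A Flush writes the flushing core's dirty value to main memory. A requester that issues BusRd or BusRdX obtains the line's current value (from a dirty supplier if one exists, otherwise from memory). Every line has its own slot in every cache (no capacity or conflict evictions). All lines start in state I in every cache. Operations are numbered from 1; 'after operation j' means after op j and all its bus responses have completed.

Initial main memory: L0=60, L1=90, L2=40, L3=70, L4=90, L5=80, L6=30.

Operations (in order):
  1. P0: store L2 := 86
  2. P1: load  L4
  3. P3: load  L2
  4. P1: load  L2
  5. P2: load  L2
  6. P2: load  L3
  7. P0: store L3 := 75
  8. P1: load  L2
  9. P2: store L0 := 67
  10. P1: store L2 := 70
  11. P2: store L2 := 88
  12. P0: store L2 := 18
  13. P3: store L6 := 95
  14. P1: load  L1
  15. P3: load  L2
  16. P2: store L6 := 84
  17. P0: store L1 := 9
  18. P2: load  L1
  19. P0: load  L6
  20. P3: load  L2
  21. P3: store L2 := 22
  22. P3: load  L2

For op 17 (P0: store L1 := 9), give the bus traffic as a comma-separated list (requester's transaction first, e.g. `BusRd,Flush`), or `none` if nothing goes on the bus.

  op1 P0: store L2 := 86 → M/I/I/I on L2; bus BusRdX; mem=40
  op2 P1: load  L4 → I/S/I/I on L4; bus BusRd; mem=90
  op3 P3: load  L2 → S/I/I/S on L2; bus BusRd Flush; mem=86
  op4 P1: load  L2 → S/S/I/S on L2; bus BusRd; mem=86
  op5 P2: load  L2 → S/S/S/S on L2; bus BusRd; mem=86
  op6 P2: load  L3 → I/I/S/I on L3; bus BusRd; mem=70
  op7 P0: store L3 := 75 → M/I/I/I on L3; bus BusRdX; mem=70
  op8 P1: load  L2 → S/S/S/S on L2; bus (none); mem=86
  op9 P2: store L0 := 67 → I/I/M/I on L0; bus BusRdX; mem=60
  op10 P1: store L2 := 70 → I/M/I/I on L2; bus BusRdX; mem=86
  op11 P2: store L2 := 88 → I/I/M/I on L2; bus BusRdX Flush; mem=70
  op12 P0: store L2 := 18 → M/I/I/I on L2; bus BusRdX Flush; mem=88
  op13 P3: store L6 := 95 → I/I/I/M on L6; bus BusRdX; mem=30
  op14 P1: load  L1 → I/S/I/I on L1; bus BusRd; mem=90
  op15 P3: load  L2 → S/I/I/S on L2; bus BusRd Flush; mem=18
  op16 P2: store L6 := 84 → I/I/M/I on L6; bus BusRdX Flush; mem=95
  op17 P0: store L1 := 9 → M/I/I/I on L1; bus BusRdX; mem=90
  op18 P2: load  L1 → S/I/S/I on L1; bus BusRd Flush; mem=9
  op19 P0: load  L6 → S/I/S/I on L6; bus BusRd Flush; mem=84
  op20 P3: load  L2 → S/I/I/S on L2; bus (none); mem=18
  op21 P3: store L2 := 22 → I/I/I/M on L2; bus BusRdX; mem=18
  op22 P3: load  L2 → I/I/I/M on L2; bus (none); mem=18

bus = BusRdX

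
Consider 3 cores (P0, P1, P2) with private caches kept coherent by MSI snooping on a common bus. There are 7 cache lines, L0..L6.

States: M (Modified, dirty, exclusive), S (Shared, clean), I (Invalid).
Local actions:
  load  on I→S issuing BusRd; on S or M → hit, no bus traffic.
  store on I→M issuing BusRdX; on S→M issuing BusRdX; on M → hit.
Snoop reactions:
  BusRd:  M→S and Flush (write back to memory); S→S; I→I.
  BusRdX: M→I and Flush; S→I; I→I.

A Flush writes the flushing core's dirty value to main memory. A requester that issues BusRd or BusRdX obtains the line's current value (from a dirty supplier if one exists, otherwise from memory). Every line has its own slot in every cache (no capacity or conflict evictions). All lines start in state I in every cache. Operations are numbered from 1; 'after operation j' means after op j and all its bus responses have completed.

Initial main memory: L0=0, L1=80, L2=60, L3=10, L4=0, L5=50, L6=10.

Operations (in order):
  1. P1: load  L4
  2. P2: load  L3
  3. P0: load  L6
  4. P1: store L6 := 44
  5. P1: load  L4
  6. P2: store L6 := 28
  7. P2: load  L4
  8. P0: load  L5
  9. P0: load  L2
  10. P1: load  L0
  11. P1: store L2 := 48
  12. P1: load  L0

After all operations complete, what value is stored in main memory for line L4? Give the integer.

memory[L4] = 0

  op1 P1: load  L4 → I/S/I on L4; bus BusRd; mem=0
  op2 P2: load  L3 → I/I/S on L3; bus BusRd; mem=10
  op3 P0: load  L6 → S/I/I on L6; bus BusRd; mem=10
  op4 P1: store L6 := 44 → I/M/I on L6; bus BusRdX; mem=10
  op5 P1: load  L4 → I/S/I on L4; bus (none); mem=0
  op6 P2: store L6 := 28 → I/I/M on L6; bus BusRdX Flush; mem=44
  op7 P2: load  L4 → I/S/S on L4; bus BusRd; mem=0
  op8 P0: load  L5 → S/I/I on L5; bus BusRd; mem=50
  op9 P0: load  L2 → S/I/I on L2; bus BusRd; mem=60
  op10 P1: load  L0 → I/S/I on L0; bus BusRd; mem=0
  op11 P1: store L2 := 48 → I/M/I on L2; bus BusRdX; mem=60
  op12 P1: load  L0 → I/S/I on L0; bus (none); mem=0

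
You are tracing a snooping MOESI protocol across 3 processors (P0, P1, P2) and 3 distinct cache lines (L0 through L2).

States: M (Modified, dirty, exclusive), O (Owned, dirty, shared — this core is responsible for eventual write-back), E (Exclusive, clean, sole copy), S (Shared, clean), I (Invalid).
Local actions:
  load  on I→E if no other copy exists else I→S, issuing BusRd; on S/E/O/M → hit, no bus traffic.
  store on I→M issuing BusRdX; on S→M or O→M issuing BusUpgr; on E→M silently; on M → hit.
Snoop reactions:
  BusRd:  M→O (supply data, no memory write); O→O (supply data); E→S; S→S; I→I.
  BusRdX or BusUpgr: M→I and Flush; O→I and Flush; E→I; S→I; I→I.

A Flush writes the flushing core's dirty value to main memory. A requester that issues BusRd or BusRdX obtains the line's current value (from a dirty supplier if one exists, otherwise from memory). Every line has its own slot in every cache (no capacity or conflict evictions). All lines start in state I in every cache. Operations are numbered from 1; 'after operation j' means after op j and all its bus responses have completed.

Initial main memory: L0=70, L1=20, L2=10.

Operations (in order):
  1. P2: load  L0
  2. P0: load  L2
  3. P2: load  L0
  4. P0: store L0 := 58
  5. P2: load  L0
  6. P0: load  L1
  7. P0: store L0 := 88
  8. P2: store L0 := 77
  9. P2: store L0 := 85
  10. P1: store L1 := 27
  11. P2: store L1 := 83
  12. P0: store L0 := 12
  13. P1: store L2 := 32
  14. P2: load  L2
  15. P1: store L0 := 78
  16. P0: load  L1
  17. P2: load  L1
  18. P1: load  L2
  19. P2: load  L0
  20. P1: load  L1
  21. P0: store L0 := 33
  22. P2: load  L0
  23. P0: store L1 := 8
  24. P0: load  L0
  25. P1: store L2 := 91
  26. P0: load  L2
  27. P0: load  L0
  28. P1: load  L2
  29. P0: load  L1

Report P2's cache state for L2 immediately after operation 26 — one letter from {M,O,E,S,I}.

state = I

step 1: P2: load  L0  ⟶  IIE  (L0)  txn=BusRd  M[L0]=70
step 2: P0: load  L2  ⟶  EII  (L2)  txn=BusRd  M[L2]=10
step 3: P2: load  L0  ⟶  IIE  (L0)  txn=∅  M[L0]=70
step 4: P0: store L0 := 58  ⟶  MII  (L0)  txn=BusRdX  M[L0]=70
step 5: P2: load  L0  ⟶  OIS  (L0)  txn=BusRd  M[L0]=70
step 6: P0: load  L1  ⟶  EII  (L1)  txn=BusRd  M[L1]=20
step 7: P0: store L0 := 88  ⟶  MII  (L0)  txn=BusUpgr  M[L0]=70
step 8: P2: store L0 := 77  ⟶  IIM  (L0)  txn=BusRdX+Flush  M[L0]=88
step 9: P2: store L0 := 85  ⟶  IIM  (L0)  txn=∅  M[L0]=88
step 10: P1: store L1 := 27  ⟶  IMI  (L1)  txn=BusRdX  M[L1]=20
step 11: P2: store L1 := 83  ⟶  IIM  (L1)  txn=BusRdX+Flush  M[L1]=27
step 12: P0: store L0 := 12  ⟶  MII  (L0)  txn=BusRdX+Flush  M[L0]=85
step 13: P1: store L2 := 32  ⟶  IMI  (L2)  txn=BusRdX  M[L2]=10
step 14: P2: load  L2  ⟶  IOS  (L2)  txn=BusRd  M[L2]=10
step 15: P1: store L0 := 78  ⟶  IMI  (L0)  txn=BusRdX+Flush  M[L0]=12
step 16: P0: load  L1  ⟶  SIO  (L1)  txn=BusRd  M[L1]=27
step 17: P2: load  L1  ⟶  SIO  (L1)  txn=∅  M[L1]=27
step 18: P1: load  L2  ⟶  IOS  (L2)  txn=∅  M[L2]=10
step 19: P2: load  L0  ⟶  IOS  (L0)  txn=BusRd  M[L0]=12
step 20: P1: load  L1  ⟶  SSO  (L1)  txn=BusRd  M[L1]=27
step 21: P0: store L0 := 33  ⟶  MII  (L0)  txn=BusRdX+Flush  M[L0]=78
step 22: P2: load  L0  ⟶  OIS  (L0)  txn=BusRd  M[L0]=78
step 23: P0: store L1 := 8  ⟶  MII  (L1)  txn=BusUpgr+Flush  M[L1]=83
step 24: P0: load  L0  ⟶  OIS  (L0)  txn=∅  M[L0]=78
step 25: P1: store L2 := 91  ⟶  IMI  (L2)  txn=BusUpgr  M[L2]=10
step 26: P0: load  L2  ⟶  SOI  (L2)  txn=BusRd  M[L2]=10
step 27: P0: load  L0  ⟶  OIS  (L0)  txn=∅  M[L0]=78
step 28: P1: load  L2  ⟶  SOI  (L2)  txn=∅  M[L2]=10
step 29: P0: load  L1  ⟶  MII  (L1)  txn=∅  M[L1]=83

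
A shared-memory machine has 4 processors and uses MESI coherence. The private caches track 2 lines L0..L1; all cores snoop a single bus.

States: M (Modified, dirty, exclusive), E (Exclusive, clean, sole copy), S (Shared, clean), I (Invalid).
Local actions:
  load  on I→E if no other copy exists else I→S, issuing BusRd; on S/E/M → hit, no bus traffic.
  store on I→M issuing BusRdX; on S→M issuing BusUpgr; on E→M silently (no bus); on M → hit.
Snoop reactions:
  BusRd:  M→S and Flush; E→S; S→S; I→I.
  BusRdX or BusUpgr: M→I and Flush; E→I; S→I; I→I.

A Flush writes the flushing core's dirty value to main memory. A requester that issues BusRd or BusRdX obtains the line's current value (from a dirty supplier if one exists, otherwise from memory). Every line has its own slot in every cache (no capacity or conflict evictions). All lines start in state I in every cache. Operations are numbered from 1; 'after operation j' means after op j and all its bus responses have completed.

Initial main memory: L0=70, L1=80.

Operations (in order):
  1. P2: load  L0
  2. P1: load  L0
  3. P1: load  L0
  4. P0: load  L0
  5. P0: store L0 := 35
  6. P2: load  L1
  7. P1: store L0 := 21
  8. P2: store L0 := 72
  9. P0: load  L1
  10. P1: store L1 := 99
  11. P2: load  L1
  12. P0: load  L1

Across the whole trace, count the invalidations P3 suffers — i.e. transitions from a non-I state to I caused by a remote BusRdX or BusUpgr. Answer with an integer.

invalidations = 0

1. P2: load  L0  bus=[BusRd]  L0: P0=I P1=I P2=E P3=I  mem[L0]=70
2. P1: load  L0  bus=[BusRd]  L0: P0=I P1=S P2=S P3=I  mem[L0]=70
3. P1: load  L0  bus=[-]  L0: P0=I P1=S P2=S P3=I  mem[L0]=70
4. P0: load  L0  bus=[BusRd]  L0: P0=S P1=S P2=S P3=I  mem[L0]=70
5. P0: store L0 := 35  bus=[BusUpgr]  L0: P0=M P1=I P2=I P3=I  mem[L0]=70
6. P2: load  L1  bus=[BusRd]  L1: P0=I P1=I P2=E P3=I  mem[L1]=80
7. P1: store L0 := 21  bus=[BusRdX,Flush]  L0: P0=I P1=M P2=I P3=I  mem[L0]=35
8. P2: store L0 := 72  bus=[BusRdX,Flush]  L0: P0=I P1=I P2=M P3=I  mem[L0]=21
9. P0: load  L1  bus=[BusRd]  L1: P0=S P1=I P2=S P3=I  mem[L1]=80
10. P1: store L1 := 99  bus=[BusRdX]  L1: P0=I P1=M P2=I P3=I  mem[L1]=80
11. P2: load  L1  bus=[BusRd,Flush]  L1: P0=I P1=S P2=S P3=I  mem[L1]=99
12. P0: load  L1  bus=[BusRd]  L1: P0=S P1=S P2=S P3=I  mem[L1]=99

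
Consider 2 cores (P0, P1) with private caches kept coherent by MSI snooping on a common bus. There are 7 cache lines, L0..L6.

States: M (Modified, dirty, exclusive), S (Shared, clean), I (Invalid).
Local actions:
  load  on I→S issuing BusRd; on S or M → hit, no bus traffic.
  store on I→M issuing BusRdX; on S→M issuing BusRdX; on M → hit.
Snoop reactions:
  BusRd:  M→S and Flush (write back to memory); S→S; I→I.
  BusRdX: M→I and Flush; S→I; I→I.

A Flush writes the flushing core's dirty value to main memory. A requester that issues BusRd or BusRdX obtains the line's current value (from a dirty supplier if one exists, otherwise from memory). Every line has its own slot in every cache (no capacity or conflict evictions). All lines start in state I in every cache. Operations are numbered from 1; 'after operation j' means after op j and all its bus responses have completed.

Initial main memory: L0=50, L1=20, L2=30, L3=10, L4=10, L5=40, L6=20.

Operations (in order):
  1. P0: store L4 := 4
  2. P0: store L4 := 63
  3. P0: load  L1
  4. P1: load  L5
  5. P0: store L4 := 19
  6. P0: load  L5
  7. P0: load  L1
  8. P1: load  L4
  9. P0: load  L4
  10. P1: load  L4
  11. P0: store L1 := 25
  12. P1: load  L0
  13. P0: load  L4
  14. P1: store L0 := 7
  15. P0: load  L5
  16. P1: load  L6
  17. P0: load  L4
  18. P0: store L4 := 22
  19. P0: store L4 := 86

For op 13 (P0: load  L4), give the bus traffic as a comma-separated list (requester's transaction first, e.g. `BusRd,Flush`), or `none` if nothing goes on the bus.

bus = none

[1] P0: store L4 := 4 | P0:M(4), P1:I | bus: BusRdX
[2] P0: store L4 := 63 | P0:M(63), P1:I | bus: none
[3] P0: load  L1 | P0:S(20), P1:I | bus: BusRd
[4] P1: load  L5 | P0:I, P1:S(40) | bus: BusRd
[5] P0: store L4 := 19 | P0:M(19), P1:I | bus: none
[6] P0: load  L5 | P0:S(40), P1:S(40) | bus: BusRd
[7] P0: load  L1 | P0:S(20), P1:I | bus: none
[8] P1: load  L4 | P0:S(19), P1:S(19) | bus: BusRd,Flush
[9] P0: load  L4 | P0:S(19), P1:S(19) | bus: none
[10] P1: load  L4 | P0:S(19), P1:S(19) | bus: none
[11] P0: store L1 := 25 | P0:M(25), P1:I | bus: BusRdX
[12] P1: load  L0 | P0:I, P1:S(50) | bus: BusRd
[13] P0: load  L4 | P0:S(19), P1:S(19) | bus: none
[14] P1: store L0 := 7 | P0:I, P1:M(7) | bus: BusRdX
[15] P0: load  L5 | P0:S(40), P1:S(40) | bus: none
[16] P1: load  L6 | P0:I, P1:S(20) | bus: BusRd
[17] P0: load  L4 | P0:S(19), P1:S(19) | bus: none
[18] P0: store L4 := 22 | P0:M(22), P1:I | bus: BusRdX
[19] P0: store L4 := 86 | P0:M(86), P1:I | bus: none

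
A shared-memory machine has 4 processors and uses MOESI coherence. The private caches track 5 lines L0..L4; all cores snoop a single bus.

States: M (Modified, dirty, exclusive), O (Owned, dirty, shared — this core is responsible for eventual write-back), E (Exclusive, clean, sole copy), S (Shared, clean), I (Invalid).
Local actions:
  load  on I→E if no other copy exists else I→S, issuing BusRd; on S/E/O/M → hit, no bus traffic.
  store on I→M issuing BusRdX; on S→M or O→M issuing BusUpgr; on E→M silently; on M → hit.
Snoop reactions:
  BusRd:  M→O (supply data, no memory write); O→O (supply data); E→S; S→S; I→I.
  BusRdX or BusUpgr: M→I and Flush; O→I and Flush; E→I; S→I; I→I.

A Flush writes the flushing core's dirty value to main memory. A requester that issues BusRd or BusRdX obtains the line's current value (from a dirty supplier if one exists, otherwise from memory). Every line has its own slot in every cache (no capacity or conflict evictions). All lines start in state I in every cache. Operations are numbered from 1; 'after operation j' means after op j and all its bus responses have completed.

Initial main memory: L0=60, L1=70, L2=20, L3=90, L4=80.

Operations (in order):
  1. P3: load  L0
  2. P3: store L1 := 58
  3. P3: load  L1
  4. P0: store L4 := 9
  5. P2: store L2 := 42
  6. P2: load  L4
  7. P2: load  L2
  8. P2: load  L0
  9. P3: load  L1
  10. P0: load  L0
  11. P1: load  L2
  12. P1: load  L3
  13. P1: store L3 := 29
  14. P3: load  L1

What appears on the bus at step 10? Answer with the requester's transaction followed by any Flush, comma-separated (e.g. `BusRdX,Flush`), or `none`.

step 1: P3: load  L0  ⟶  IIIE  (L0)  txn=BusRd  M[L0]=60
step 2: P3: store L1 := 58  ⟶  IIIM  (L1)  txn=BusRdX  M[L1]=70
step 3: P3: load  L1  ⟶  IIIM  (L1)  txn=∅  M[L1]=70
step 4: P0: store L4 := 9  ⟶  MIII  (L4)  txn=BusRdX  M[L4]=80
step 5: P2: store L2 := 42  ⟶  IIMI  (L2)  txn=BusRdX  M[L2]=20
step 6: P2: load  L4  ⟶  OISI  (L4)  txn=BusRd  M[L4]=80
step 7: P2: load  L2  ⟶  IIMI  (L2)  txn=∅  M[L2]=20
step 8: P2: load  L0  ⟶  IISS  (L0)  txn=BusRd  M[L0]=60
step 9: P3: load  L1  ⟶  IIIM  (L1)  txn=∅  M[L1]=70
step 10: P0: load  L0  ⟶  SISS  (L0)  txn=BusRd  M[L0]=60
step 11: P1: load  L2  ⟶  ISOI  (L2)  txn=BusRd  M[L2]=20
step 12: P1: load  L3  ⟶  IEII  (L3)  txn=BusRd  M[L3]=90
step 13: P1: store L3 := 29  ⟶  IMII  (L3)  txn=∅  M[L3]=90
step 14: P3: load  L1  ⟶  IIIM  (L1)  txn=∅  M[L1]=70

bus = BusRd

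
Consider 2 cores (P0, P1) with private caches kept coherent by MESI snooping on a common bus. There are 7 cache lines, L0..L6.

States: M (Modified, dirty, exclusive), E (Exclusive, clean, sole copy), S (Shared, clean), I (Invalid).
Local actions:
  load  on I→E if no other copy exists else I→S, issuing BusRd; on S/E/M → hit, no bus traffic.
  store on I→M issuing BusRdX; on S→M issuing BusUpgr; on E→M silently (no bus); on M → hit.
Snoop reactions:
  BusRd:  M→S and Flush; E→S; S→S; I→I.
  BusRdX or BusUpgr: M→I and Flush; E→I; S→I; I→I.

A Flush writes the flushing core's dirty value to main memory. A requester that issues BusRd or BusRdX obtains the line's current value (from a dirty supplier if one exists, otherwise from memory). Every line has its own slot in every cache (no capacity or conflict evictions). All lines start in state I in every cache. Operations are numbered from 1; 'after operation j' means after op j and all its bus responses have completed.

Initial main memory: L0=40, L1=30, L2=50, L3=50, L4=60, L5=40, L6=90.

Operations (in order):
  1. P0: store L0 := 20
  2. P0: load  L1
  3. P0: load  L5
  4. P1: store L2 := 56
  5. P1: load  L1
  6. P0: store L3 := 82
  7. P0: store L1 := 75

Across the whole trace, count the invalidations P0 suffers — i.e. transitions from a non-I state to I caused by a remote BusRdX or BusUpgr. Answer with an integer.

invalidations = 0

step 1: P0: store L0 := 20  ⟶  MI  (L0)  txn=BusRdX  M[L0]=40
step 2: P0: load  L1  ⟶  EI  (L1)  txn=BusRd  M[L1]=30
step 3: P0: load  L5  ⟶  EI  (L5)  txn=BusRd  M[L5]=40
step 4: P1: store L2 := 56  ⟶  IM  (L2)  txn=BusRdX  M[L2]=50
step 5: P1: load  L1  ⟶  SS  (L1)  txn=BusRd  M[L1]=30
step 6: P0: store L3 := 82  ⟶  MI  (L3)  txn=BusRdX  M[L3]=50
step 7: P0: store L1 := 75  ⟶  MI  (L1)  txn=BusUpgr  M[L1]=30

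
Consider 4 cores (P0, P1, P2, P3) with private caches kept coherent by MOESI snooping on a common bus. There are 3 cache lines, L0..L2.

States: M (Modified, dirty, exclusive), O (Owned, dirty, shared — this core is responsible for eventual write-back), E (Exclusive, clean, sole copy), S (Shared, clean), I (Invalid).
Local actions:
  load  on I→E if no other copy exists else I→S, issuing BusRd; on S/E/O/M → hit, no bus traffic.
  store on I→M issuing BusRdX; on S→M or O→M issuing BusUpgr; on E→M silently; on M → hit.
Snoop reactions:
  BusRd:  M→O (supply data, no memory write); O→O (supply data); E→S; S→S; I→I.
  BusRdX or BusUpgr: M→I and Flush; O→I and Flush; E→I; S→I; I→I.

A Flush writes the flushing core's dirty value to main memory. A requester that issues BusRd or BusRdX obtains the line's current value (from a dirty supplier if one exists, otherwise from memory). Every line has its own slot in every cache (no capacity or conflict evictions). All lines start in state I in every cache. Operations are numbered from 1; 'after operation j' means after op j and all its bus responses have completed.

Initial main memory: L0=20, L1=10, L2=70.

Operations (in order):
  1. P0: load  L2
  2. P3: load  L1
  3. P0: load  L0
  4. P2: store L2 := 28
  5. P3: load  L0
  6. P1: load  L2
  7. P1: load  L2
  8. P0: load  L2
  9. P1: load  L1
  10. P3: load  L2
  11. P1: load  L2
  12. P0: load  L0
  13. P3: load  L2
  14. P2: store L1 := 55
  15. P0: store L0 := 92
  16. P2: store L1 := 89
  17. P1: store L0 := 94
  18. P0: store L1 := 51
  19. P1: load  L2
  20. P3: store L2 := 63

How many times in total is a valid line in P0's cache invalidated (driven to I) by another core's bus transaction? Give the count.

invalidations = 3

[1] P0: load  L2 | P0:E(70), P1:I, P2:I, P3:I | bus: BusRd
[2] P3: load  L1 | P0:I, P1:I, P2:I, P3:E(10) | bus: BusRd
[3] P0: load  L0 | P0:E(20), P1:I, P2:I, P3:I | bus: BusRd
[4] P2: store L2 := 28 | P0:I, P1:I, P2:M(28), P3:I | bus: BusRdX
[5] P3: load  L0 | P0:S(20), P1:I, P2:I, P3:S(20) | bus: BusRd
[6] P1: load  L2 | P0:I, P1:S(28), P2:O(28), P3:I | bus: BusRd
[7] P1: load  L2 | P0:I, P1:S(28), P2:O(28), P3:I | bus: none
[8] P0: load  L2 | P0:S(28), P1:S(28), P2:O(28), P3:I | bus: BusRd
[9] P1: load  L1 | P0:I, P1:S(10), P2:I, P3:S(10) | bus: BusRd
[10] P3: load  L2 | P0:S(28), P1:S(28), P2:O(28), P3:S(28) | bus: BusRd
[11] P1: load  L2 | P0:S(28), P1:S(28), P2:O(28), P3:S(28) | bus: none
[12] P0: load  L0 | P0:S(20), P1:I, P2:I, P3:S(20) | bus: none
[13] P3: load  L2 | P0:S(28), P1:S(28), P2:O(28), P3:S(28) | bus: none
[14] P2: store L1 := 55 | P0:I, P1:I, P2:M(55), P3:I | bus: BusRdX
[15] P0: store L0 := 92 | P0:M(92), P1:I, P2:I, P3:I | bus: BusUpgr
[16] P2: store L1 := 89 | P0:I, P1:I, P2:M(89), P3:I | bus: none
[17] P1: store L0 := 94 | P0:I, P1:M(94), P2:I, P3:I | bus: BusRdX,Flush
[18] P0: store L1 := 51 | P0:M(51), P1:I, P2:I, P3:I | bus: BusRdX,Flush
[19] P1: load  L2 | P0:S(28), P1:S(28), P2:O(28), P3:S(28) | bus: none
[20] P3: store L2 := 63 | P0:I, P1:I, P2:I, P3:M(63) | bus: BusUpgr,Flush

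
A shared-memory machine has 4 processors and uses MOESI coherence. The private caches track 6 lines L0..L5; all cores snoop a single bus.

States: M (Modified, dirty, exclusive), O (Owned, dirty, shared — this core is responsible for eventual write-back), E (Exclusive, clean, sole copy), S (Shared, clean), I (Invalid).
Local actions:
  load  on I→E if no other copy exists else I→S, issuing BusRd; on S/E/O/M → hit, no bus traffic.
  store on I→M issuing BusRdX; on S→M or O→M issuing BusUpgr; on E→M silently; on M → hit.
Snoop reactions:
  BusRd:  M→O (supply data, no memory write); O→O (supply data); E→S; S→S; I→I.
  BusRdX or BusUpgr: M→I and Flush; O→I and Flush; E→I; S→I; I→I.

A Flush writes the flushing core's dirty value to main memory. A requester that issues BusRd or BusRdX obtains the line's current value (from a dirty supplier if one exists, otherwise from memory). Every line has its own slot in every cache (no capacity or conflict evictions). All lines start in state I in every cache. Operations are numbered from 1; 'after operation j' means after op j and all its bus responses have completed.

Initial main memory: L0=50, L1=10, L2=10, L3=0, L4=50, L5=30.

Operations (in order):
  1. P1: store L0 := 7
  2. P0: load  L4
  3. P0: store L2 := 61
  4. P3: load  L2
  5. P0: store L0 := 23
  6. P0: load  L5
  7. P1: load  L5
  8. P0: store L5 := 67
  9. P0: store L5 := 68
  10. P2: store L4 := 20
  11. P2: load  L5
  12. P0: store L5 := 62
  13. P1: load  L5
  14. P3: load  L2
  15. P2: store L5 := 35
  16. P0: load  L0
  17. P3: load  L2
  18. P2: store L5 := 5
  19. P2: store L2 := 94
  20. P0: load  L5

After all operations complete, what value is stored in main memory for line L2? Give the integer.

memory[L2] = 61

  op1 P1: store L0 := 7 → I/M/I/I on L0; bus BusRdX; mem=50
  op2 P0: load  L4 → E/I/I/I on L4; bus BusRd; mem=50
  op3 P0: store L2 := 61 → M/I/I/I on L2; bus BusRdX; mem=10
  op4 P3: load  L2 → O/I/I/S on L2; bus BusRd; mem=10
  op5 P0: store L0 := 23 → M/I/I/I on L0; bus BusRdX Flush; mem=7
  op6 P0: load  L5 → E/I/I/I on L5; bus BusRd; mem=30
  op7 P1: load  L5 → S/S/I/I on L5; bus BusRd; mem=30
  op8 P0: store L5 := 67 → M/I/I/I on L5; bus BusUpgr; mem=30
  op9 P0: store L5 := 68 → M/I/I/I on L5; bus (none); mem=30
  op10 P2: store L4 := 20 → I/I/M/I on L4; bus BusRdX; mem=50
  op11 P2: load  L5 → O/I/S/I on L5; bus BusRd; mem=30
  op12 P0: store L5 := 62 → M/I/I/I on L5; bus BusUpgr; mem=30
  op13 P1: load  L5 → O/S/I/I on L5; bus BusRd; mem=30
  op14 P3: load  L2 → O/I/I/S on L2; bus (none); mem=10
  op15 P2: store L5 := 35 → I/I/M/I on L5; bus BusRdX Flush; mem=62
  op16 P0: load  L0 → M/I/I/I on L0; bus (none); mem=7
  op17 P3: load  L2 → O/I/I/S on L2; bus (none); mem=10
  op18 P2: store L5 := 5 → I/I/M/I on L5; bus (none); mem=62
  op19 P2: store L2 := 94 → I/I/M/I on L2; bus BusRdX Flush; mem=61
  op20 P0: load  L5 → S/I/O/I on L5; bus BusRd; mem=62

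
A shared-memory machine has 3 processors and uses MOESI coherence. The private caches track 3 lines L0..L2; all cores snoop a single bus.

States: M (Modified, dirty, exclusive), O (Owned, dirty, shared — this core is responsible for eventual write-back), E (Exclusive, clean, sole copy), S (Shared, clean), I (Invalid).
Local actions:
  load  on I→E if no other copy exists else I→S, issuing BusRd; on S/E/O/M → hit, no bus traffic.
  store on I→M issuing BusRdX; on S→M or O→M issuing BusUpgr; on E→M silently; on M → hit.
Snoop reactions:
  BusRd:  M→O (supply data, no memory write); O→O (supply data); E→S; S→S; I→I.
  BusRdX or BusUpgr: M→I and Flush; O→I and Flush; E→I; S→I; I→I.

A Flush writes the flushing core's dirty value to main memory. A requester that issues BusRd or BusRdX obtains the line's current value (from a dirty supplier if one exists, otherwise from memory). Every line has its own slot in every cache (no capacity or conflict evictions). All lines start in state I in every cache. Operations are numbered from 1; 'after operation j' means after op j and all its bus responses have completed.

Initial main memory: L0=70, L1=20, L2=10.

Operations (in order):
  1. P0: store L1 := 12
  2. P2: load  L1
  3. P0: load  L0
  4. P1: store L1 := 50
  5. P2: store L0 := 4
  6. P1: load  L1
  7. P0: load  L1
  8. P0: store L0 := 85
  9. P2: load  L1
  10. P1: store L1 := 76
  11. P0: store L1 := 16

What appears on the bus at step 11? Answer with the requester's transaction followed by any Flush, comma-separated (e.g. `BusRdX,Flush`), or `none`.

bus = BusRdX,Flush

  op1 P0: store L1 := 12 → M/I/I on L1; bus BusRdX; mem=20
  op2 P2: load  L1 → O/I/S on L1; bus BusRd; mem=20
  op3 P0: load  L0 → E/I/I on L0; bus BusRd; mem=70
  op4 P1: store L1 := 50 → I/M/I on L1; bus BusRdX Flush; mem=12
  op5 P2: store L0 := 4 → I/I/M on L0; bus BusRdX; mem=70
  op6 P1: load  L1 → I/M/I on L1; bus (none); mem=12
  op7 P0: load  L1 → S/O/I on L1; bus BusRd; mem=12
  op8 P0: store L0 := 85 → M/I/I on L0; bus BusRdX Flush; mem=4
  op9 P2: load  L1 → S/O/S on L1; bus BusRd; mem=12
  op10 P1: store L1 := 76 → I/M/I on L1; bus BusUpgr; mem=12
  op11 P0: store L1 := 16 → M/I/I on L1; bus BusRdX Flush; mem=76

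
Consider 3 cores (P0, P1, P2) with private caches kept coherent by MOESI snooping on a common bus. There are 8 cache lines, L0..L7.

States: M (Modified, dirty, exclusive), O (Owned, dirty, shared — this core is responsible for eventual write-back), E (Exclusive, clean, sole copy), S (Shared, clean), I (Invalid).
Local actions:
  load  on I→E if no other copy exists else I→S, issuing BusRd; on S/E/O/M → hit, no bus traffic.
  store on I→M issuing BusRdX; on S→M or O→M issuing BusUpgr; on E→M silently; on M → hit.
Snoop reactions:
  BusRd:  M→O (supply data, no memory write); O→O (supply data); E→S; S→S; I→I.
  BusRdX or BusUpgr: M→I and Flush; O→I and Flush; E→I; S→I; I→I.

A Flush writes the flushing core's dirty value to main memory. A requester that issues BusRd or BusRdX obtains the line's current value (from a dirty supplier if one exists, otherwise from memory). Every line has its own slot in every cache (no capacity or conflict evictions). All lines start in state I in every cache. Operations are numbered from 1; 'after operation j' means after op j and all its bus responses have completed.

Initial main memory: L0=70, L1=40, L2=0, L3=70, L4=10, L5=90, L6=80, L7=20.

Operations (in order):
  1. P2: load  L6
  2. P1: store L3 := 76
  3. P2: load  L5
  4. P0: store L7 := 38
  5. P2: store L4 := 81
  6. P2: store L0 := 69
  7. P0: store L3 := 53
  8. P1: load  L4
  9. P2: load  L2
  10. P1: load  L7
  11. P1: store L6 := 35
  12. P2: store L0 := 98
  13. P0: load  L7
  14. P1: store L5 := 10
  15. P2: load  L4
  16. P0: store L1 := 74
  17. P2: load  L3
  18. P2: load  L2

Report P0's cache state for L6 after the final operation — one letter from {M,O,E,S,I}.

[1] P2: load  L6 | P0:I, P1:I, P2:E(80) | bus: BusRd
[2] P1: store L3 := 76 | P0:I, P1:M(76), P2:I | bus: BusRdX
[3] P2: load  L5 | P0:I, P1:I, P2:E(90) | bus: BusRd
[4] P0: store L7 := 38 | P0:M(38), P1:I, P2:I | bus: BusRdX
[5] P2: store L4 := 81 | P0:I, P1:I, P2:M(81) | bus: BusRdX
[6] P2: store L0 := 69 | P0:I, P1:I, P2:M(69) | bus: BusRdX
[7] P0: store L3 := 53 | P0:M(53), P1:I, P2:I | bus: BusRdX,Flush
[8] P1: load  L4 | P0:I, P1:S(81), P2:O(81) | bus: BusRd
[9] P2: load  L2 | P0:I, P1:I, P2:E(0) | bus: BusRd
[10] P1: load  L7 | P0:O(38), P1:S(38), P2:I | bus: BusRd
[11] P1: store L6 := 35 | P0:I, P1:M(35), P2:I | bus: BusRdX
[12] P2: store L0 := 98 | P0:I, P1:I, P2:M(98) | bus: none
[13] P0: load  L7 | P0:O(38), P1:S(38), P2:I | bus: none
[14] P1: store L5 := 10 | P0:I, P1:M(10), P2:I | bus: BusRdX
[15] P2: load  L4 | P0:I, P1:S(81), P2:O(81) | bus: none
[16] P0: store L1 := 74 | P0:M(74), P1:I, P2:I | bus: BusRdX
[17] P2: load  L3 | P0:O(53), P1:I, P2:S(53) | bus: BusRd
[18] P2: load  L2 | P0:I, P1:I, P2:E(0) | bus: none

state = I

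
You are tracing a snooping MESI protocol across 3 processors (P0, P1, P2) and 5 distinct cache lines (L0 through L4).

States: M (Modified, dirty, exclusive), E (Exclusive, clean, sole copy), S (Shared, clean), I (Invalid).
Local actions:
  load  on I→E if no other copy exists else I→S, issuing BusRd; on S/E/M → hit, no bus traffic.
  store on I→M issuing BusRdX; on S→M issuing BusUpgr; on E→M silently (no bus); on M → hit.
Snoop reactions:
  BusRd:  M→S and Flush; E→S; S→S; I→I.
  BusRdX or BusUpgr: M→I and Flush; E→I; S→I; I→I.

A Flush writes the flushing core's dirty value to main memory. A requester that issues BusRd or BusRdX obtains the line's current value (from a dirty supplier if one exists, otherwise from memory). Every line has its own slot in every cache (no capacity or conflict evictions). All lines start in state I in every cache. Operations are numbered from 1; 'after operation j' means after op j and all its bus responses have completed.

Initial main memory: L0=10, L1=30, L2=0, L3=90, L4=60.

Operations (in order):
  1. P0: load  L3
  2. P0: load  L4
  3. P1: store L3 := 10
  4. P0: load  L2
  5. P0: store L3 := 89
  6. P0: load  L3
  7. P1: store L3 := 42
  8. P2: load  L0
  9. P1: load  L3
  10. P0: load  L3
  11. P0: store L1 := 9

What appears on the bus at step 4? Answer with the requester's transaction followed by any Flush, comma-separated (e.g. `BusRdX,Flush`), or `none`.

  op1 P0: load  L3 → E/I/I on L3; bus BusRd; mem=90
  op2 P0: load  L4 → E/I/I on L4; bus BusRd; mem=60
  op3 P1: store L3 := 10 → I/M/I on L3; bus BusRdX; mem=90
  op4 P0: load  L2 → E/I/I on L2; bus BusRd; mem=0
  op5 P0: store L3 := 89 → M/I/I on L3; bus BusRdX Flush; mem=10
  op6 P0: load  L3 → M/I/I on L3; bus (none); mem=10
  op7 P1: store L3 := 42 → I/M/I on L3; bus BusRdX Flush; mem=89
  op8 P2: load  L0 → I/I/E on L0; bus BusRd; mem=10
  op9 P1: load  L3 → I/M/I on L3; bus (none); mem=89
  op10 P0: load  L3 → S/S/I on L3; bus BusRd Flush; mem=42
  op11 P0: store L1 := 9 → M/I/I on L1; bus BusRdX; mem=30

bus = BusRd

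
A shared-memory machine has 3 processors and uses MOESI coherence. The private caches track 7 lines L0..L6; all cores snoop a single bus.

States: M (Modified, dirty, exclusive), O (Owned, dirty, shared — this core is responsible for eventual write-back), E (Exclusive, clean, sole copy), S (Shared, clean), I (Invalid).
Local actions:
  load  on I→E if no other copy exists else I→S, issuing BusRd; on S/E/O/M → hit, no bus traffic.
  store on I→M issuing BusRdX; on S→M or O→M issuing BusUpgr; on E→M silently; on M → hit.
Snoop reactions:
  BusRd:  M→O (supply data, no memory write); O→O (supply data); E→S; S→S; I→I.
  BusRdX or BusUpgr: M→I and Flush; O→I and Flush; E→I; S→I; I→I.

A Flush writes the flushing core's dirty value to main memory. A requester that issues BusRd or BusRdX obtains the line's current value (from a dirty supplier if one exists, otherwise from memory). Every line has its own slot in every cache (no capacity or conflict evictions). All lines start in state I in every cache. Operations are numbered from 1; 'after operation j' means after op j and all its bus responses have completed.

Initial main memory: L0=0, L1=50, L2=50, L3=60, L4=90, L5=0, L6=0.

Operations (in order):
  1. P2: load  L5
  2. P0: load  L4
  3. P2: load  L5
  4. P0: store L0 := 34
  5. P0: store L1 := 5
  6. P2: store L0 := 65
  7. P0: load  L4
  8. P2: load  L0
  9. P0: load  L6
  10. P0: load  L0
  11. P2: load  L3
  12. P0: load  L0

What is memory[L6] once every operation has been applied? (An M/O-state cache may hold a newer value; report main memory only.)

memory[L6] = 0

step 1: P2: load  L5  ⟶  IIE  (L5)  txn=BusRd  M[L5]=0
step 2: P0: load  L4  ⟶  EII  (L4)  txn=BusRd  M[L4]=90
step 3: P2: load  L5  ⟶  IIE  (L5)  txn=∅  M[L5]=0
step 4: P0: store L0 := 34  ⟶  MII  (L0)  txn=BusRdX  M[L0]=0
step 5: P0: store L1 := 5  ⟶  MII  (L1)  txn=BusRdX  M[L1]=50
step 6: P2: store L0 := 65  ⟶  IIM  (L0)  txn=BusRdX+Flush  M[L0]=34
step 7: P0: load  L4  ⟶  EII  (L4)  txn=∅  M[L4]=90
step 8: P2: load  L0  ⟶  IIM  (L0)  txn=∅  M[L0]=34
step 9: P0: load  L6  ⟶  EII  (L6)  txn=BusRd  M[L6]=0
step 10: P0: load  L0  ⟶  SIO  (L0)  txn=BusRd  M[L0]=34
step 11: P2: load  L3  ⟶  IIE  (L3)  txn=BusRd  M[L3]=60
step 12: P0: load  L0  ⟶  SIO  (L0)  txn=∅  M[L0]=34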